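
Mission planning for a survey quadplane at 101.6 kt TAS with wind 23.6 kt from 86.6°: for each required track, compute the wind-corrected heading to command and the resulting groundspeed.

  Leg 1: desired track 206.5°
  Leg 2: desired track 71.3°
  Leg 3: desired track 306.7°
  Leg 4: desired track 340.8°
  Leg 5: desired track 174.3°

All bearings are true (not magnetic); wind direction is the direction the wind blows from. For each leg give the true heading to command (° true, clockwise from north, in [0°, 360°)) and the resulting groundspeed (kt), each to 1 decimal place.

Leg 1: heading=194.9°, groundspeed=111.3 kt
Leg 2: heading=74.8°, groundspeed=78.6 kt
Leg 3: heading=315.3°, groundspeed=118.5 kt
Leg 4: heading=353.7°, groundspeed=105.5 kt
Leg 5: heading=160.9°, groundspeed=97.9 kt

Leg 1: desired track 206.5°; wind correction -11.6° → command heading 194.9°, groundspeed 111.3 kt
Leg 2: desired track 71.3°; wind correction +3.5° → command heading 74.8°, groundspeed 78.6 kt
Leg 3: desired track 306.7°; wind correction +8.6° → command heading 315.3°, groundspeed 118.5 kt
Leg 4: desired track 340.8°; wind correction +12.9° → command heading 353.7°, groundspeed 105.5 kt
Leg 5: desired track 174.3°; wind correction -13.4° → command heading 160.9°, groundspeed 97.9 kt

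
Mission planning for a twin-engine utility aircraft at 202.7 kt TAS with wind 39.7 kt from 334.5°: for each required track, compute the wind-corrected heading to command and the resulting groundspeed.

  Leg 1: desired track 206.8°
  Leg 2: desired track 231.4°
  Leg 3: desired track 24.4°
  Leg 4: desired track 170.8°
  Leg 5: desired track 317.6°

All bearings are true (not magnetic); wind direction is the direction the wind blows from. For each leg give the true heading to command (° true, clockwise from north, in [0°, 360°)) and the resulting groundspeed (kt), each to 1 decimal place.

Leg 1: desired track 206.8°; wind correction +8.9° → command heading 215.7°, groundspeed 224.5 kt
Leg 2: desired track 231.4°; wind correction +11.0° → command heading 242.4°, groundspeed 208.0 kt
Leg 3: desired track 24.4°; wind correction -8.6° → command heading 15.8°, groundspeed 174.8 kt
Leg 4: desired track 170.8°; wind correction +3.2° → command heading 174.0°, groundspeed 240.5 kt
Leg 5: desired track 317.6°; wind correction +3.3° → command heading 320.9°, groundspeed 164.4 kt

Leg 1: heading=215.7°, groundspeed=224.5 kt
Leg 2: heading=242.4°, groundspeed=208.0 kt
Leg 3: heading=15.8°, groundspeed=174.8 kt
Leg 4: heading=174.0°, groundspeed=240.5 kt
Leg 5: heading=320.9°, groundspeed=164.4 kt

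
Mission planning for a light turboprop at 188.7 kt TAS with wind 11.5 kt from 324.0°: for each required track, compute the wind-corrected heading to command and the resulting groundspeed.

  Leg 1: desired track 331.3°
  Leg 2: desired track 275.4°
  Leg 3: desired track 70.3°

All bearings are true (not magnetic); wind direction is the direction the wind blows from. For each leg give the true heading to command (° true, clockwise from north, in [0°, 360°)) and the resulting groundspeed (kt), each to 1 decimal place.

Leg 1: desired track 331.3°; wind correction -0.4° → command heading 330.9°, groundspeed 177.3 kt
Leg 2: desired track 275.4°; wind correction +2.6° → command heading 278.0°, groundspeed 180.9 kt
Leg 3: desired track 70.3°; wind correction -3.4° → command heading 66.9°, groundspeed 191.6 kt

Leg 1: heading=330.9°, groundspeed=177.3 kt
Leg 2: heading=278.0°, groundspeed=180.9 kt
Leg 3: heading=66.9°, groundspeed=191.6 kt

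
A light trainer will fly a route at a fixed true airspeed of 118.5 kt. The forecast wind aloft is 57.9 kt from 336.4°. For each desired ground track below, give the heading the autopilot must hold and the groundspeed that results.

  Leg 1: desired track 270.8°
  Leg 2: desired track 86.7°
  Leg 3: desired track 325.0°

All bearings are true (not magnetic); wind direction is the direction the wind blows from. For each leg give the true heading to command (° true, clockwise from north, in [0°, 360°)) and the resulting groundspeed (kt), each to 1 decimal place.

Leg 1: heading=297.2°, groundspeed=82.2 kt
Leg 2: heading=59.4°, groundspeed=125.4 kt
Leg 3: heading=330.5°, groundspeed=61.2 kt

Leg 1: desired track 270.8°; wind correction +26.4° → command heading 297.2°, groundspeed 82.2 kt
Leg 2: desired track 86.7°; wind correction -27.3° → command heading 59.4°, groundspeed 125.4 kt
Leg 3: desired track 325.0°; wind correction +5.5° → command heading 330.5°, groundspeed 61.2 kt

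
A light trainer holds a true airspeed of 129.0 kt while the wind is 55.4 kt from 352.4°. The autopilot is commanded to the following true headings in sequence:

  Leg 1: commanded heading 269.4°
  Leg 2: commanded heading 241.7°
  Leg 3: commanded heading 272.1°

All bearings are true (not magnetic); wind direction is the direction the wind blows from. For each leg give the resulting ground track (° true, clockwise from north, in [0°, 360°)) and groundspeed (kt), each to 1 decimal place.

Leg 1: track=245.2°, groundspeed=134.0 kt
Leg 2: track=222.5°, groundspeed=157.4 kt
Leg 3: track=247.6°, groundspeed=131.5 kt

Leg 1: heading 269.4°; drift -24.2° → track 245.2°, groundspeed 134.0 kt
Leg 2: heading 241.7°; drift -19.2° → track 222.5°, groundspeed 157.4 kt
Leg 3: heading 272.1°; drift -24.5° → track 247.6°, groundspeed 131.5 kt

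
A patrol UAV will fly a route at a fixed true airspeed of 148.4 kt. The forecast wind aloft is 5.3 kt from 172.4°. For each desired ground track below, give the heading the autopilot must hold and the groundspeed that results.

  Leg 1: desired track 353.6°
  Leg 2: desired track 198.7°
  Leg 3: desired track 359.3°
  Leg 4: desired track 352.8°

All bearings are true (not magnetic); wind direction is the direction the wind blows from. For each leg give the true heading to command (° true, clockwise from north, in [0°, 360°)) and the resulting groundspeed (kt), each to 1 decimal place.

Leg 1: desired track 353.6°; wind correction +0.0° → command heading 353.6°, groundspeed 153.7 kt
Leg 2: desired track 198.7°; wind correction -0.9° → command heading 197.8°, groundspeed 143.6 kt
Leg 3: desired track 359.3°; wind correction +0.2° → command heading 359.5°, groundspeed 153.7 kt
Leg 4: desired track 352.8°; wind correction +0.0° → command heading 352.8°, groundspeed 153.7 kt

Leg 1: heading=353.6°, groundspeed=153.7 kt
Leg 2: heading=197.8°, groundspeed=143.6 kt
Leg 3: heading=359.5°, groundspeed=153.7 kt
Leg 4: heading=352.8°, groundspeed=153.7 kt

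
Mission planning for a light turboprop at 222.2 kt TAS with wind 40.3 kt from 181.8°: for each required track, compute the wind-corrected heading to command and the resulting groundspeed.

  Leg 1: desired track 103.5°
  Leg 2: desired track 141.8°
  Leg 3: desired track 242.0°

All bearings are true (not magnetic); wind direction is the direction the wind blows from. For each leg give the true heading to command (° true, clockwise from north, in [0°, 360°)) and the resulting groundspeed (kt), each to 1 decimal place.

Leg 1: heading=113.7°, groundspeed=210.5 kt
Leg 2: heading=148.5°, groundspeed=189.8 kt
Leg 3: heading=232.9°, groundspeed=199.4 kt

Leg 1: desired track 103.5°; wind correction +10.2° → command heading 113.7°, groundspeed 210.5 kt
Leg 2: desired track 141.8°; wind correction +6.7° → command heading 148.5°, groundspeed 189.8 kt
Leg 3: desired track 242.0°; wind correction -9.1° → command heading 232.9°, groundspeed 199.4 kt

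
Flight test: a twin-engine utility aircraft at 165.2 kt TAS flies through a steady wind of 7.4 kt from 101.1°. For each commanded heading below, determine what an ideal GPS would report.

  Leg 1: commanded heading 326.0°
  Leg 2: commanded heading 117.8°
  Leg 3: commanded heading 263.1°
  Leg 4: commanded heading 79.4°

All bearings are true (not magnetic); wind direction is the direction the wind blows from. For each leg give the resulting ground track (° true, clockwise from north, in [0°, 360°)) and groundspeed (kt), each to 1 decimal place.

Leg 1: heading 326.0°; drift -1.8° → track 324.2°, groundspeed 170.5 kt
Leg 2: heading 117.8°; drift +0.8° → track 118.6°, groundspeed 158.1 kt
Leg 3: heading 263.1°; drift +0.8° → track 263.9°, groundspeed 172.3 kt
Leg 4: heading 79.4°; drift -1.0° → track 78.4°, groundspeed 158.3 kt

Leg 1: track=324.2°, groundspeed=170.5 kt
Leg 2: track=118.6°, groundspeed=158.1 kt
Leg 3: track=263.9°, groundspeed=172.3 kt
Leg 4: track=78.4°, groundspeed=158.3 kt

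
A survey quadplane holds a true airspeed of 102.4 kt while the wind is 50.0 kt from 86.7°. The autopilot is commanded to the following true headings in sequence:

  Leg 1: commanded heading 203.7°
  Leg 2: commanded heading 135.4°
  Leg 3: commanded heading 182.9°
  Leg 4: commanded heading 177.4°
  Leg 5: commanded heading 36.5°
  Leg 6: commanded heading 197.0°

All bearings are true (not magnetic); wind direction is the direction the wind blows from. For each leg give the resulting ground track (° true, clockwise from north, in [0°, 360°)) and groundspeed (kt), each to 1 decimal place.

Leg 1: heading 203.7°; drift +19.6° → track 223.3°, groundspeed 132.8 kt
Leg 2: heading 135.4°; drift +28.4° → track 163.8°, groundspeed 78.9 kt
Leg 3: heading 182.9°; drift +24.8° → track 207.7°, groundspeed 118.7 kt
Leg 4: heading 177.4°; drift +25.9° → track 203.3°, groundspeed 114.5 kt
Leg 5: heading 36.5°; drift -28.6° → track 7.9°, groundspeed 80.2 kt
Leg 6: heading 197.0°; drift +21.4° → track 218.4°, groundspeed 128.6 kt

Leg 1: track=223.3°, groundspeed=132.8 kt
Leg 2: track=163.8°, groundspeed=78.9 kt
Leg 3: track=207.7°, groundspeed=118.7 kt
Leg 4: track=203.3°, groundspeed=114.5 kt
Leg 5: track=7.9°, groundspeed=80.2 kt
Leg 6: track=218.4°, groundspeed=128.6 kt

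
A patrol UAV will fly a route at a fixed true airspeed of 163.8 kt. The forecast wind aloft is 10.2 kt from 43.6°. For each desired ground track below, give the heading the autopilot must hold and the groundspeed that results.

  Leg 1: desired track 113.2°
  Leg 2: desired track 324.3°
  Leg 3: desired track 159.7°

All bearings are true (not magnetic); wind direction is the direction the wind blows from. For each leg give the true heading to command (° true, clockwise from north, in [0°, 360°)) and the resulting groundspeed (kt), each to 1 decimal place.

Leg 1: desired track 113.2°; wind correction -3.3° → command heading 109.9°, groundspeed 160.0 kt
Leg 2: desired track 324.3°; wind correction +3.5° → command heading 327.8°, groundspeed 161.6 kt
Leg 3: desired track 159.7°; wind correction -3.2° → command heading 156.5°, groundspeed 168.0 kt

Leg 1: heading=109.9°, groundspeed=160.0 kt
Leg 2: heading=327.8°, groundspeed=161.6 kt
Leg 3: heading=156.5°, groundspeed=168.0 kt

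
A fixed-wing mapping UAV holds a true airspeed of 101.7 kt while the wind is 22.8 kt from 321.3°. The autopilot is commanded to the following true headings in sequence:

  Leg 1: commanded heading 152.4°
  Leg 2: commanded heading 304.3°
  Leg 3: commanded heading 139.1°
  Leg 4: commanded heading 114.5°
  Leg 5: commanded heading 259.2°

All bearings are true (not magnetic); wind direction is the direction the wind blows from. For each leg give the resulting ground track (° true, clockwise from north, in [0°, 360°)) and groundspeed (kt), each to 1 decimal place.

Leg 1: track=150.4°, groundspeed=124.2 kt
Leg 2: track=299.5°, groundspeed=80.2 kt
Leg 3: track=139.5°, groundspeed=124.5 kt
Leg 4: track=119.3°, groundspeed=122.5 kt
Leg 5: track=246.7°, groundspeed=93.2 kt

Leg 1: heading 152.4°; drift -2.0° → track 150.4°, groundspeed 124.2 kt
Leg 2: heading 304.3°; drift -4.8° → track 299.5°, groundspeed 80.2 kt
Leg 3: heading 139.1°; drift +0.4° → track 139.5°, groundspeed 124.5 kt
Leg 4: heading 114.5°; drift +4.8° → track 119.3°, groundspeed 122.5 kt
Leg 5: heading 259.2°; drift -12.5° → track 246.7°, groundspeed 93.2 kt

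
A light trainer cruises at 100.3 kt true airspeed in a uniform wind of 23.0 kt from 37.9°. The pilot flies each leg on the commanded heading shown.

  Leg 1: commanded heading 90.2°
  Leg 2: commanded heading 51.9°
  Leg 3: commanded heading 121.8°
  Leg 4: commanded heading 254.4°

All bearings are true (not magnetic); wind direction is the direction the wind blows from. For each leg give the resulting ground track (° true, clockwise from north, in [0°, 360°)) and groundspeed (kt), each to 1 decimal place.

Leg 1: track=102.1°, groundspeed=88.1 kt
Leg 2: track=56.0°, groundspeed=78.2 kt
Leg 3: track=135.0°, groundspeed=100.5 kt
Leg 4: track=247.8°, groundspeed=119.6 kt

Leg 1: heading 90.2°; drift +11.9° → track 102.1°, groundspeed 88.1 kt
Leg 2: heading 51.9°; drift +4.1° → track 56.0°, groundspeed 78.2 kt
Leg 3: heading 121.8°; drift +13.2° → track 135.0°, groundspeed 100.5 kt
Leg 4: heading 254.4°; drift -6.6° → track 247.8°, groundspeed 119.6 kt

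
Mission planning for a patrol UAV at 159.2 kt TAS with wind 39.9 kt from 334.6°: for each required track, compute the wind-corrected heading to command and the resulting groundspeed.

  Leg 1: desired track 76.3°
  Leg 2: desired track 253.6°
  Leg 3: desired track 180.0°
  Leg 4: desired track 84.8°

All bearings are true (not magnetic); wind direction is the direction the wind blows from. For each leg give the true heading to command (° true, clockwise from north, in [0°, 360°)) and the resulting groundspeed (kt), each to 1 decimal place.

Leg 1: heading=62.1°, groundspeed=162.4 kt
Leg 2: heading=267.9°, groundspeed=148.0 kt
Leg 3: heading=186.2°, groundspeed=194.3 kt
Leg 4: heading=71.2°, groundspeed=168.5 kt

Leg 1: desired track 76.3°; wind correction -14.2° → command heading 62.1°, groundspeed 162.4 kt
Leg 2: desired track 253.6°; wind correction +14.3° → command heading 267.9°, groundspeed 148.0 kt
Leg 3: desired track 180.0°; wind correction +6.2° → command heading 186.2°, groundspeed 194.3 kt
Leg 4: desired track 84.8°; wind correction -13.6° → command heading 71.2°, groundspeed 168.5 kt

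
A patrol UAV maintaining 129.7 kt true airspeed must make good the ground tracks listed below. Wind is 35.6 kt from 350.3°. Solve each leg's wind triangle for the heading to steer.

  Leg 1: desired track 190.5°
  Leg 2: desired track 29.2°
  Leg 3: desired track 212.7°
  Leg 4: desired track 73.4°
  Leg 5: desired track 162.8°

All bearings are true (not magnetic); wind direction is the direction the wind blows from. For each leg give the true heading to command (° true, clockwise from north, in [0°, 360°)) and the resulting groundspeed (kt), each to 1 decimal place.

Leg 1: heading=195.9°, groundspeed=162.5 kt
Leg 2: heading=19.3°, groundspeed=100.1 kt
Leg 3: heading=223.4°, groundspeed=153.7 kt
Leg 4: heading=57.6°, groundspeed=120.5 kt
Leg 5: heading=160.7°, groundspeed=164.9 kt

Leg 1: desired track 190.5°; wind correction +5.4° → command heading 195.9°, groundspeed 162.5 kt
Leg 2: desired track 29.2°; wind correction -9.9° → command heading 19.3°, groundspeed 100.1 kt
Leg 3: desired track 212.7°; wind correction +10.7° → command heading 223.4°, groundspeed 153.7 kt
Leg 4: desired track 73.4°; wind correction -15.8° → command heading 57.6°, groundspeed 120.5 kt
Leg 5: desired track 162.8°; wind correction -2.1° → command heading 160.7°, groundspeed 164.9 kt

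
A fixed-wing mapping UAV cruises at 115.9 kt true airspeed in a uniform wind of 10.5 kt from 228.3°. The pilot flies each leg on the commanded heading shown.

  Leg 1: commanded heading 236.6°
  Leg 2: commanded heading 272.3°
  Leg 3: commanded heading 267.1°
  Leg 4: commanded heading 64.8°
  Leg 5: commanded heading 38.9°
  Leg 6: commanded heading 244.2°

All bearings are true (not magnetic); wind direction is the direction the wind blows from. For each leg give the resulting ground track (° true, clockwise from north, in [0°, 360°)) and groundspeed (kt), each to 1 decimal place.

Leg 1: track=237.4°, groundspeed=105.5 kt
Leg 2: track=276.2°, groundspeed=108.6 kt
Leg 3: track=270.6°, groundspeed=107.9 kt
Leg 4: track=63.4°, groundspeed=126.0 kt
Leg 5: track=39.7°, groundspeed=126.3 kt
Leg 6: track=245.8°, groundspeed=105.8 kt

Leg 1: heading 236.6°; drift +0.8° → track 237.4°, groundspeed 105.5 kt
Leg 2: heading 272.3°; drift +3.9° → track 276.2°, groundspeed 108.6 kt
Leg 3: heading 267.1°; drift +3.5° → track 270.6°, groundspeed 107.9 kt
Leg 4: heading 64.8°; drift -1.4° → track 63.4°, groundspeed 126.0 kt
Leg 5: heading 38.9°; drift +0.8° → track 39.7°, groundspeed 126.3 kt
Leg 6: heading 244.2°; drift +1.6° → track 245.8°, groundspeed 105.8 kt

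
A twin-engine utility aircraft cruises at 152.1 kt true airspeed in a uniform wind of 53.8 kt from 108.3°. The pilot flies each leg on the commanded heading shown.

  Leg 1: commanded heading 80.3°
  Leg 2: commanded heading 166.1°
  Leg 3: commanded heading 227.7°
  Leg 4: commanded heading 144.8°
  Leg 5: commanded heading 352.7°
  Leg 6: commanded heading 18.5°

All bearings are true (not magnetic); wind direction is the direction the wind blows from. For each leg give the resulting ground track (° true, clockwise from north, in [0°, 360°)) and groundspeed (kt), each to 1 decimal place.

Leg 1: heading 80.3°; drift -13.6° → track 66.7°, groundspeed 107.6 kt
Leg 2: heading 166.1°; drift +20.2° → track 186.3°, groundspeed 131.6 kt
Leg 3: heading 227.7°; drift +14.7° → track 242.4°, groundspeed 184.6 kt
Leg 4: heading 144.8°; drift +16.4° → track 161.2°, groundspeed 113.5 kt
Leg 5: heading 352.7°; drift -15.5° → track 337.2°, groundspeed 181.9 kt
Leg 6: heading 18.5°; drift -19.5° → track 359.0°, groundspeed 161.2 kt

Leg 1: track=66.7°, groundspeed=107.6 kt
Leg 2: track=186.3°, groundspeed=131.6 kt
Leg 3: track=242.4°, groundspeed=184.6 kt
Leg 4: track=161.2°, groundspeed=113.5 kt
Leg 5: track=337.2°, groundspeed=181.9 kt
Leg 6: track=359.0°, groundspeed=161.2 kt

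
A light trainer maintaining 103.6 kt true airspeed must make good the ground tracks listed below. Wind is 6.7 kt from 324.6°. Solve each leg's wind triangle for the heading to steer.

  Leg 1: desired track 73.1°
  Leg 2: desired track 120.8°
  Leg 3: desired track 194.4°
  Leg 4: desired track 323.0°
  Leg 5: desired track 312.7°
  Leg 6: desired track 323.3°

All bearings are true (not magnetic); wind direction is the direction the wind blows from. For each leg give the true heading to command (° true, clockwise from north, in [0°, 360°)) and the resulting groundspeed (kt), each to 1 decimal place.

Leg 1: desired track 73.1°; wind correction -3.5° → command heading 69.6°, groundspeed 105.5 kt
Leg 2: desired track 120.8°; wind correction -1.5° → command heading 119.3°, groundspeed 109.7 kt
Leg 3: desired track 194.4°; wind correction +2.8° → command heading 197.2°, groundspeed 107.8 kt
Leg 4: desired track 323.0°; wind correction +0.1° → command heading 323.1°, groundspeed 96.9 kt
Leg 5: desired track 312.7°; wind correction +0.8° → command heading 313.5°, groundspeed 97.0 kt
Leg 6: desired track 323.3°; wind correction +0.1° → command heading 323.4°, groundspeed 96.9 kt

Leg 1: heading=69.6°, groundspeed=105.5 kt
Leg 2: heading=119.3°, groundspeed=109.7 kt
Leg 3: heading=197.2°, groundspeed=107.8 kt
Leg 4: heading=323.1°, groundspeed=96.9 kt
Leg 5: heading=313.5°, groundspeed=97.0 kt
Leg 6: heading=323.4°, groundspeed=96.9 kt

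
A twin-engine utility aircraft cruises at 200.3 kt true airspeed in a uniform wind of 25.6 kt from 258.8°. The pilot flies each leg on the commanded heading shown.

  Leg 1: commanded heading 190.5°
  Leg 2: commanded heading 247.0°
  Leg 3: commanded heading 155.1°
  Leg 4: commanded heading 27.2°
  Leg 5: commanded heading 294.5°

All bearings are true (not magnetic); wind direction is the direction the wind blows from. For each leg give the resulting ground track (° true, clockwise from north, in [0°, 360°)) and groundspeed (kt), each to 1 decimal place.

Leg 1: track=183.4°, groundspeed=192.3 kt
Leg 2: track=245.3°, groundspeed=175.3 kt
Leg 3: track=148.2°, groundspeed=207.9 kt
Leg 4: track=32.5°, groundspeed=217.1 kt
Leg 5: track=299.3°, groundspeed=180.1 kt

Leg 1: heading 190.5°; drift -7.1° → track 183.4°, groundspeed 192.3 kt
Leg 2: heading 247.0°; drift -1.7° → track 245.3°, groundspeed 175.3 kt
Leg 3: heading 155.1°; drift -6.9° → track 148.2°, groundspeed 207.9 kt
Leg 4: heading 27.2°; drift +5.3° → track 32.5°, groundspeed 217.1 kt
Leg 5: heading 294.5°; drift +4.8° → track 299.3°, groundspeed 180.1 kt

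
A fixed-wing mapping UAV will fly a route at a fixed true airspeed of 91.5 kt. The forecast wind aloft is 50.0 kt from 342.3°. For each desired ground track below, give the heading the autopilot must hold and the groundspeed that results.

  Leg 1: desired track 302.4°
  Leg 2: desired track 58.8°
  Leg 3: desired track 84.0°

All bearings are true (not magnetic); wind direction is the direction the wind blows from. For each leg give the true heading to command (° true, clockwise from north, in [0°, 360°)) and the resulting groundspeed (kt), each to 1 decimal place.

Leg 1: heading=322.9°, groundspeed=47.3 kt
Leg 2: heading=26.7°, groundspeed=65.8 kt
Leg 3: heading=51.6°, groundspeed=87.4 kt

Leg 1: desired track 302.4°; wind correction +20.5° → command heading 322.9°, groundspeed 47.3 kt
Leg 2: desired track 58.8°; wind correction -32.1° → command heading 26.7°, groundspeed 65.8 kt
Leg 3: desired track 84.0°; wind correction -32.4° → command heading 51.6°, groundspeed 87.4 kt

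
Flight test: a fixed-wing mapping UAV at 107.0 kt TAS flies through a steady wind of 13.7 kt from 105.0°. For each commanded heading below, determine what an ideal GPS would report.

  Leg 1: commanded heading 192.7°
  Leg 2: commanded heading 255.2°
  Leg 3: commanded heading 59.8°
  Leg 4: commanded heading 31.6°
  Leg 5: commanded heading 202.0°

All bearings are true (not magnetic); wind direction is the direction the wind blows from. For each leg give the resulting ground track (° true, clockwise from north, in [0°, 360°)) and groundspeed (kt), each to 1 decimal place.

Leg 1: heading 192.7°; drift +7.3° → track 200.0°, groundspeed 107.3 kt
Leg 2: heading 255.2°; drift +3.3° → track 258.5°, groundspeed 119.1 kt
Leg 3: heading 59.8°; drift -5.7° → track 54.1°, groundspeed 97.8 kt
Leg 4: heading 31.6°; drift -7.3° → track 24.3°, groundspeed 103.9 kt
Leg 5: heading 202.0°; drift +7.1° → track 209.1°, groundspeed 109.5 kt

Leg 1: track=200.0°, groundspeed=107.3 kt
Leg 2: track=258.5°, groundspeed=119.1 kt
Leg 3: track=54.1°, groundspeed=97.8 kt
Leg 4: track=24.3°, groundspeed=103.9 kt
Leg 5: track=209.1°, groundspeed=109.5 kt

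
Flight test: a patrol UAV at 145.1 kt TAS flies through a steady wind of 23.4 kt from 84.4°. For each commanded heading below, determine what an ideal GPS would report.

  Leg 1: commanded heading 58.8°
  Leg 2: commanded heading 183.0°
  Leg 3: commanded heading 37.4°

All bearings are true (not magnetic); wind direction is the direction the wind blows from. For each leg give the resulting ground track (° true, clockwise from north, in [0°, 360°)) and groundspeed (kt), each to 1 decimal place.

Leg 1: track=54.1°, groundspeed=124.4 kt
Leg 2: track=191.8°, groundspeed=150.4 kt
Leg 3: track=29.9°, groundspeed=130.3 kt

Leg 1: heading 58.8°; drift -4.7° → track 54.1°, groundspeed 124.4 kt
Leg 2: heading 183.0°; drift +8.8° → track 191.8°, groundspeed 150.4 kt
Leg 3: heading 37.4°; drift -7.5° → track 29.9°, groundspeed 130.3 kt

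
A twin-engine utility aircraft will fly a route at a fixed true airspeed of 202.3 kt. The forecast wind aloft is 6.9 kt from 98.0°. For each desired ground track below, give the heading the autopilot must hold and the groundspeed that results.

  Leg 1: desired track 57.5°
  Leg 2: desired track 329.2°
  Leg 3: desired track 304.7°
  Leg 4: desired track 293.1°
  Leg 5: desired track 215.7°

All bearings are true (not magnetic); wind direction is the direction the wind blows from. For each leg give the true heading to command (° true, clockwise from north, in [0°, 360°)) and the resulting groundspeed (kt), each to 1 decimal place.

Leg 1: heading=58.8°, groundspeed=197.0 kt
Leg 2: heading=330.7°, groundspeed=206.6 kt
Leg 3: heading=305.6°, groundspeed=208.4 kt
Leg 4: heading=293.6°, groundspeed=209.0 kt
Leg 5: heading=214.0°, groundspeed=205.4 kt

Leg 1: desired track 57.5°; wind correction +1.3° → command heading 58.8°, groundspeed 197.0 kt
Leg 2: desired track 329.2°; wind correction +1.5° → command heading 330.7°, groundspeed 206.6 kt
Leg 3: desired track 304.7°; wind correction +0.9° → command heading 305.6°, groundspeed 208.4 kt
Leg 4: desired track 293.1°; wind correction +0.5° → command heading 293.6°, groundspeed 209.0 kt
Leg 5: desired track 215.7°; wind correction -1.7° → command heading 214.0°, groundspeed 205.4 kt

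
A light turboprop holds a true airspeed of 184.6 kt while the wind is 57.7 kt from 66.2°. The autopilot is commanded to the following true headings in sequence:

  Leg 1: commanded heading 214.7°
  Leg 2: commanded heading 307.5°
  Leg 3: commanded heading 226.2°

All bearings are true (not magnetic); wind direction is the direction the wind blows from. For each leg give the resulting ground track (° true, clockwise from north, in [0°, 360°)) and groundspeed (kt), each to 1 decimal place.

Leg 1: track=222.0°, groundspeed=235.7 kt
Leg 2: track=294.1°, groundspeed=218.3 kt
Leg 3: track=230.9°, groundspeed=239.6 kt

Leg 1: heading 214.7°; drift +7.3° → track 222.0°, groundspeed 235.7 kt
Leg 2: heading 307.5°; drift -13.4° → track 294.1°, groundspeed 218.3 kt
Leg 3: heading 226.2°; drift +4.7° → track 230.9°, groundspeed 239.6 kt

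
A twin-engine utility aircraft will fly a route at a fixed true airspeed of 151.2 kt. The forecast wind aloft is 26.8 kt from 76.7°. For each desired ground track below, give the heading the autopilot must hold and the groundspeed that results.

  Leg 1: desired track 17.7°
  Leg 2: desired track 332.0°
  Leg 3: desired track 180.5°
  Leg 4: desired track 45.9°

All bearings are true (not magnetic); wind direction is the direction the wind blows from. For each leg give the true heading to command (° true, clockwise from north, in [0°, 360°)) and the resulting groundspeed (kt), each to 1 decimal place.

Leg 1: desired track 17.7°; wind correction +8.7° → command heading 26.4°, groundspeed 135.6 kt
Leg 2: desired track 332.0°; wind correction +9.9° → command heading 341.9°, groundspeed 155.8 kt
Leg 3: desired track 180.5°; wind correction -9.9° → command heading 170.6°, groundspeed 155.3 kt
Leg 4: desired track 45.9°; wind correction +5.2° → command heading 51.1°, groundspeed 127.6 kt

Leg 1: heading=26.4°, groundspeed=135.6 kt
Leg 2: heading=341.9°, groundspeed=155.8 kt
Leg 3: heading=170.6°, groundspeed=155.3 kt
Leg 4: heading=51.1°, groundspeed=127.6 kt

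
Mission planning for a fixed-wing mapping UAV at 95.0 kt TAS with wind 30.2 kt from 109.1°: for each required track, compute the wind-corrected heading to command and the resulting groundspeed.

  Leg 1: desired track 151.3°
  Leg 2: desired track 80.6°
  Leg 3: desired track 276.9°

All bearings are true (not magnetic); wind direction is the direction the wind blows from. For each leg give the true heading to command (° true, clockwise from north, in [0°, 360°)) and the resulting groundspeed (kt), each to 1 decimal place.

Leg 1: heading=139.0°, groundspeed=70.4 kt
Leg 2: heading=89.3°, groundspeed=67.4 kt
Leg 3: heading=273.0°, groundspeed=124.3 kt

Leg 1: desired track 151.3°; wind correction -12.3° → command heading 139.0°, groundspeed 70.4 kt
Leg 2: desired track 80.6°; wind correction +8.7° → command heading 89.3°, groundspeed 67.4 kt
Leg 3: desired track 276.9°; wind correction -3.9° → command heading 273.0°, groundspeed 124.3 kt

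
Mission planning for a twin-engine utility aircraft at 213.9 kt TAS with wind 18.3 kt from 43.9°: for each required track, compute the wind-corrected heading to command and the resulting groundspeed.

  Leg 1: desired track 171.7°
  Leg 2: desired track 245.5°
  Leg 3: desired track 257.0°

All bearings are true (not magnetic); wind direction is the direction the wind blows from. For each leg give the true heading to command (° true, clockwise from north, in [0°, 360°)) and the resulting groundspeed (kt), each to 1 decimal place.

Leg 1: heading=167.8°, groundspeed=224.6 kt
Leg 2: heading=247.3°, groundspeed=230.8 kt
Leg 3: heading=259.7°, groundspeed=229.0 kt

Leg 1: desired track 171.7°; wind correction -3.9° → command heading 167.8°, groundspeed 224.6 kt
Leg 2: desired track 245.5°; wind correction +1.8° → command heading 247.3°, groundspeed 230.8 kt
Leg 3: desired track 257.0°; wind correction +2.7° → command heading 259.7°, groundspeed 229.0 kt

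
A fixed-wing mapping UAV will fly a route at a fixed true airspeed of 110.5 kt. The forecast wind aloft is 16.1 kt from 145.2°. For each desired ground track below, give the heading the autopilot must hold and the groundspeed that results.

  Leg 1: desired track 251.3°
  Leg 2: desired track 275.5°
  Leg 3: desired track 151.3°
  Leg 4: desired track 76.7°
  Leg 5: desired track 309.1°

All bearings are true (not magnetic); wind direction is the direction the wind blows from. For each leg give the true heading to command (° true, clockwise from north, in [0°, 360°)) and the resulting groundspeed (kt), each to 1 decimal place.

Leg 1: desired track 251.3°; wind correction -8.0° → command heading 243.3°, groundspeed 113.9 kt
Leg 2: desired track 275.5°; wind correction -6.4° → command heading 269.1°, groundspeed 120.2 kt
Leg 3: desired track 151.3°; wind correction -0.9° → command heading 150.4°, groundspeed 94.5 kt
Leg 4: desired track 76.7°; wind correction +7.8° → command heading 84.5°, groundspeed 103.6 kt
Leg 5: desired track 309.1°; wind correction -2.3° → command heading 306.8°, groundspeed 125.9 kt

Leg 1: heading=243.3°, groundspeed=113.9 kt
Leg 2: heading=269.1°, groundspeed=120.2 kt
Leg 3: heading=150.4°, groundspeed=94.5 kt
Leg 4: heading=84.5°, groundspeed=103.6 kt
Leg 5: heading=306.8°, groundspeed=125.9 kt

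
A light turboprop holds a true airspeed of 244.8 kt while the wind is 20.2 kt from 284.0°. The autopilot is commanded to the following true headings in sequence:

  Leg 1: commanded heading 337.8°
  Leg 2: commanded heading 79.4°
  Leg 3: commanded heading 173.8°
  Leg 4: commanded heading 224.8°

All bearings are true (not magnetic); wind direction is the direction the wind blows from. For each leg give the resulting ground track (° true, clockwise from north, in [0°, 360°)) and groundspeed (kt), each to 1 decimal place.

Leg 1: heading 337.8°; drift +4.0° → track 341.8°, groundspeed 233.4 kt
Leg 2: heading 79.4°; drift +1.8° → track 81.2°, groundspeed 263.3 kt
Leg 3: heading 173.8°; drift -4.3° → track 169.5°, groundspeed 252.5 kt
Leg 4: heading 224.8°; drift -4.2° → track 220.6°, groundspeed 235.1 kt

Leg 1: track=341.8°, groundspeed=233.4 kt
Leg 2: track=81.2°, groundspeed=263.3 kt
Leg 3: track=169.5°, groundspeed=252.5 kt
Leg 4: track=220.6°, groundspeed=235.1 kt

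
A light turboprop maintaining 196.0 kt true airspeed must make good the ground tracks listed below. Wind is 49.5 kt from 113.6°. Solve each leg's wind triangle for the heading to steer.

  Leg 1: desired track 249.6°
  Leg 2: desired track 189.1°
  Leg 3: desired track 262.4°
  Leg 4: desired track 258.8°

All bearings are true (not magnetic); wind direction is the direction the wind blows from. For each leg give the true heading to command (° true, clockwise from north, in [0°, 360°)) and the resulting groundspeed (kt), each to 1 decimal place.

Leg 1: heading=239.5°, groundspeed=228.6 kt
Leg 2: heading=174.9°, groundspeed=177.7 kt
Leg 3: heading=254.9°, groundspeed=236.7 kt
Leg 4: heading=250.5°, groundspeed=234.6 kt

Leg 1: desired track 249.6°; wind correction -10.1° → command heading 239.5°, groundspeed 228.6 kt
Leg 2: desired track 189.1°; wind correction -14.2° → command heading 174.9°, groundspeed 177.7 kt
Leg 3: desired track 262.4°; wind correction -7.5° → command heading 254.9°, groundspeed 236.7 kt
Leg 4: desired track 258.8°; wind correction -8.3° → command heading 250.5°, groundspeed 234.6 kt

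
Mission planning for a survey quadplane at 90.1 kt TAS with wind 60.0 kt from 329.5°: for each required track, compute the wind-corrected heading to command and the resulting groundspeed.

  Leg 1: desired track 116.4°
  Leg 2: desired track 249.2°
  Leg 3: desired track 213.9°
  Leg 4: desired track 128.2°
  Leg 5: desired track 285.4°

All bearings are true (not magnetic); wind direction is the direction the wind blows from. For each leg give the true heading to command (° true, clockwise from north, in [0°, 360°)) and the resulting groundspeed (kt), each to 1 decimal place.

Leg 1: desired track 116.4°; wind correction -21.3° → command heading 95.1°, groundspeed 134.2 kt
Leg 2: desired track 249.2°; wind correction +41.0° → command heading 290.2°, groundspeed 57.9 kt
Leg 3: desired track 213.9°; wind correction +36.9° → command heading 250.8°, groundspeed 98.0 kt
Leg 4: desired track 128.2°; wind correction -14.0° → command heading 114.2°, groundspeed 143.3 kt
Leg 5: desired track 285.4°; wind correction +27.6° → command heading 313.0°, groundspeed 36.8 kt

Leg 1: heading=95.1°, groundspeed=134.2 kt
Leg 2: heading=290.2°, groundspeed=57.9 kt
Leg 3: heading=250.8°, groundspeed=98.0 kt
Leg 4: heading=114.2°, groundspeed=143.3 kt
Leg 5: heading=313.0°, groundspeed=36.8 kt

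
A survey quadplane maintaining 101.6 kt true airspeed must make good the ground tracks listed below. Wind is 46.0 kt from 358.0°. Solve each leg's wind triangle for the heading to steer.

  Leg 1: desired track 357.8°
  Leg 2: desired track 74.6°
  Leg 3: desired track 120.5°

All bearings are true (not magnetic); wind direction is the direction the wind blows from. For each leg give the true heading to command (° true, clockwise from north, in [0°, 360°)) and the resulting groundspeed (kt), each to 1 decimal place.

Leg 1: desired track 357.8°; wind correction +0.1° → command heading 357.9°, groundspeed 55.6 kt
Leg 2: desired track 74.6°; wind correction -26.1° → command heading 48.5°, groundspeed 80.6 kt
Leg 3: desired track 120.5°; wind correction -22.4° → command heading 98.1°, groundspeed 118.6 kt

Leg 1: heading=357.9°, groundspeed=55.6 kt
Leg 2: heading=48.5°, groundspeed=80.6 kt
Leg 3: heading=98.1°, groundspeed=118.6 kt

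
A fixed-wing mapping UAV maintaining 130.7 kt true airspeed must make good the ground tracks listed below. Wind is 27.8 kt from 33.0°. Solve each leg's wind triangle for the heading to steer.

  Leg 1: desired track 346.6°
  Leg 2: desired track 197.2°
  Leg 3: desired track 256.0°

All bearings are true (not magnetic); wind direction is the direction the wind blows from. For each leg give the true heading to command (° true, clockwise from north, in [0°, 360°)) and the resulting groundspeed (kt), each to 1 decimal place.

Leg 1: desired track 346.6°; wind correction +8.9° → command heading 355.5°, groundspeed 110.0 kt
Leg 2: desired track 197.2°; wind correction -3.3° → command heading 193.9°, groundspeed 157.2 kt
Leg 3: desired track 256.0°; wind correction +8.3° → command heading 264.3°, groundspeed 149.6 kt

Leg 1: heading=355.5°, groundspeed=110.0 kt
Leg 2: heading=193.9°, groundspeed=157.2 kt
Leg 3: heading=264.3°, groundspeed=149.6 kt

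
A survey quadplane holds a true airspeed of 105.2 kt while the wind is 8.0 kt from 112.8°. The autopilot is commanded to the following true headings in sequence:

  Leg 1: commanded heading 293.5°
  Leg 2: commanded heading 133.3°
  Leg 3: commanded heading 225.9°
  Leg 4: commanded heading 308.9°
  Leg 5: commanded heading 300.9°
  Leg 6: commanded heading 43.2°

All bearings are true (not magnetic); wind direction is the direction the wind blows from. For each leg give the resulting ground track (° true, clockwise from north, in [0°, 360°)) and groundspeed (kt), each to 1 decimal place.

Leg 1: track=293.5°, groundspeed=113.2 kt
Leg 2: track=134.9°, groundspeed=97.7 kt
Leg 3: track=229.8°, groundspeed=108.6 kt
Leg 4: track=307.8°, groundspeed=112.9 kt
Leg 5: track=300.3°, groundspeed=113.1 kt
Leg 6: track=39.0°, groundspeed=102.7 kt

Leg 1: heading 293.5°; drift +0.0° → track 293.5°, groundspeed 113.2 kt
Leg 2: heading 133.3°; drift +1.6° → track 134.9°, groundspeed 97.7 kt
Leg 3: heading 225.9°; drift +3.9° → track 229.8°, groundspeed 108.6 kt
Leg 4: heading 308.9°; drift -1.1° → track 307.8°, groundspeed 112.9 kt
Leg 5: heading 300.9°; drift -0.6° → track 300.3°, groundspeed 113.1 kt
Leg 6: heading 43.2°; drift -4.2° → track 39.0°, groundspeed 102.7 kt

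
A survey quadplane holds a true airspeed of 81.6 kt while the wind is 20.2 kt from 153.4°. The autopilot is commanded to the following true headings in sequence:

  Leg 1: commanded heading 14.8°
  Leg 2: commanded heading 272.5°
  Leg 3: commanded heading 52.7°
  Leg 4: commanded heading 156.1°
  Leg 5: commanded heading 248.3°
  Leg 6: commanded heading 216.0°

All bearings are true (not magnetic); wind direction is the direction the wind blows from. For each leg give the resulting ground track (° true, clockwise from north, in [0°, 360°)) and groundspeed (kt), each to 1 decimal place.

Leg 1: track=6.9°, groundspeed=97.7 kt
Leg 2: track=283.4°, groundspeed=93.1 kt
Leg 3: track=39.6°, groundspeed=87.6 kt
Leg 4: track=157.0°, groundspeed=61.4 kt
Leg 5: track=261.9°, groundspeed=85.7 kt
Leg 6: track=229.9°, groundspeed=74.5 kt

Leg 1: heading 14.8°; drift -7.9° → track 6.9°, groundspeed 97.7 kt
Leg 2: heading 272.5°; drift +10.9° → track 283.4°, groundspeed 93.1 kt
Leg 3: heading 52.7°; drift -13.1° → track 39.6°, groundspeed 87.6 kt
Leg 4: heading 156.1°; drift +0.9° → track 157.0°, groundspeed 61.4 kt
Leg 5: heading 248.3°; drift +13.6° → track 261.9°, groundspeed 85.7 kt
Leg 6: heading 216.0°; drift +13.9° → track 229.9°, groundspeed 74.5 kt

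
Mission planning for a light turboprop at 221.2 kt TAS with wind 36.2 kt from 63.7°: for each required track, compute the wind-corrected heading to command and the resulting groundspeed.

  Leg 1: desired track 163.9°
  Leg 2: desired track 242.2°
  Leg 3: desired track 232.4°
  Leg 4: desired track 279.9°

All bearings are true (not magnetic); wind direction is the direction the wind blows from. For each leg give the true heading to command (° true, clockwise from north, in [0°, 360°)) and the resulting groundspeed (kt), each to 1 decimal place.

Leg 1: heading=154.6°, groundspeed=224.7 kt
Leg 2: heading=242.0°, groundspeed=257.4 kt
Leg 3: heading=230.6°, groundspeed=256.6 kt
Leg 4: heading=285.4°, groundspeed=249.4 kt

Leg 1: desired track 163.9°; wind correction -9.3° → command heading 154.6°, groundspeed 224.7 kt
Leg 2: desired track 242.2°; wind correction -0.2° → command heading 242.0°, groundspeed 257.4 kt
Leg 3: desired track 232.4°; wind correction -1.8° → command heading 230.6°, groundspeed 256.6 kt
Leg 4: desired track 279.9°; wind correction +5.5° → command heading 285.4°, groundspeed 249.4 kt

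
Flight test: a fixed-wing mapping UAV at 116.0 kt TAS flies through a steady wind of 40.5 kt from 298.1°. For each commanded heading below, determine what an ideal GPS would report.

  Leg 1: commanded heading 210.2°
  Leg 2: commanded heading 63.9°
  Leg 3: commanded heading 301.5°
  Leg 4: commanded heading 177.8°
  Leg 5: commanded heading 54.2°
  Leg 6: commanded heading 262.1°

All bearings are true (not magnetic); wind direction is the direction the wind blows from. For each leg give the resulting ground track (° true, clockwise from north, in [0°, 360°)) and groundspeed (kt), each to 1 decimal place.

Leg 1: heading 210.2°; drift -19.5° → track 190.7°, groundspeed 121.5 kt
Leg 2: heading 63.9°; drift +13.2° → track 77.1°, groundspeed 143.5 kt
Leg 3: heading 301.5°; drift +1.8° → track 303.3°, groundspeed 75.6 kt
Leg 4: heading 177.8°; drift -14.4° → track 163.4°, groundspeed 140.8 kt
Leg 5: heading 54.2°; drift +15.2° → track 69.4°, groundspeed 138.7 kt
Leg 6: heading 262.1°; drift -16.0° → track 246.1°, groundspeed 86.6 kt

Leg 1: track=190.7°, groundspeed=121.5 kt
Leg 2: track=77.1°, groundspeed=143.5 kt
Leg 3: track=303.3°, groundspeed=75.6 kt
Leg 4: track=163.4°, groundspeed=140.8 kt
Leg 5: track=69.4°, groundspeed=138.7 kt
Leg 6: track=246.1°, groundspeed=86.6 kt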